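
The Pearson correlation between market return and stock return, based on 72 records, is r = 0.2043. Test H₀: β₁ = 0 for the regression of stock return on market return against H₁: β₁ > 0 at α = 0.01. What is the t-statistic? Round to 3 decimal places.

t = 1.746

t = r·√(n − 2)/√(1 − r²) = 0.2043·√70/√0.958262 = 1.746.
df = n − 2 = 70.
One-sided p ≈ 0.0426, which is ≥ 0.01, so fail to reject H₀.
The data do not give significant evidence of a linear association between market return and stock return.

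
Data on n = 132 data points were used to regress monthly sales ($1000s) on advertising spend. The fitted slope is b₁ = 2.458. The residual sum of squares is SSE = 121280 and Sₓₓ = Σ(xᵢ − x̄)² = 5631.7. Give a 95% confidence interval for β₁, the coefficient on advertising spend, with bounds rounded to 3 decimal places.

MSE = SSE/(n − 2) = 121280/130 = 932.923.
SE(b₁) = √(MSE/Sₓₓ) = √(932.923/5631.7) = 0.407008.
df = n − 2 = 130.
t* = t_{0.025, 130} = 1.97838.
Margin = t* × SE = 1.97838 × 0.407008 = 0.80522.
CI: 2.458 ± 0.80522 → (1.653, 3.263).
With 95% confidence, each one-unit increase in advertising spend is associated with a change of between 1.653 and 3.263 $1000s in monthly sales.

(1.653, 3.263)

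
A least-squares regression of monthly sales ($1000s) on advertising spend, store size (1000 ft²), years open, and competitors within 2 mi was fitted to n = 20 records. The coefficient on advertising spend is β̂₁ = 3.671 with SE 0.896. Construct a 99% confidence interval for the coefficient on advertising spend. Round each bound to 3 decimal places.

df = n − k − 1 = 20 − 4 − 1 = 15.
t* = t_{0.005, 15} = 2.946713.
Margin = t* × SE = 2.946713 × 0.896 = 2.64025.
CI: 3.671 ± 2.64025 → (1.031, 6.311).
With 99% confidence, each one-unit increase in advertising spend is associated with a change of between 1.031 and 6.311 $1000s in monthly sales, holding the other predictors fixed.

(1.031, 6.311)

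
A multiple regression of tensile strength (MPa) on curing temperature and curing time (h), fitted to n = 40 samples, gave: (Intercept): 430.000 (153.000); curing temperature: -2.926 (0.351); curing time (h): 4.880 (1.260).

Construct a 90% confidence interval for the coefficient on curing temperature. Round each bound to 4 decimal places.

Read off: b = -2.926, SE = 0.351 for curing temperature.
df = n − k − 1 = 40 − 2 − 1 = 37.
t* = t_{0.05, 37} = 1.687094.
Margin = t* × SE = 1.687094 × 0.351 = 0.592170.
CI: -2.926 ± 0.592170 → (-3.5182, -2.3338).

(-3.5182, -2.3338)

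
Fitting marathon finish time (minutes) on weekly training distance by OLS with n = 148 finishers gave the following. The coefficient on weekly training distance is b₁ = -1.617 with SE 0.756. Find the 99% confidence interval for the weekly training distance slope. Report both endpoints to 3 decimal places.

df = n − 2 = 148 − 2 = 146.
t* = t_{0.005, 146} = 2.609923.
Margin = t* × SE = 2.609923 × 0.756 = 1.97310.
CI: -1.617 ± 1.97310 → (-3.590, 0.356).
With 99% confidence, each one-unit increase in weekly training distance is associated with a change of between -3.590 and 0.356 minutes in marathon finish time.

(-3.590, 0.356)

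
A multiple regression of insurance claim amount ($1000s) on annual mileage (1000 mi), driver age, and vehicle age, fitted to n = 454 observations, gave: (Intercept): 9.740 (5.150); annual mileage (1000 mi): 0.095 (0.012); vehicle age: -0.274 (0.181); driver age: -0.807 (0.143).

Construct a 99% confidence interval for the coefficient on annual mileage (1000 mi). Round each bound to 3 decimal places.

Read off: b = 0.095, SE = 0.012 for annual mileage (1000 mi).
df = n − k − 1 = 454 − 3 − 1 = 450.
t* = t_{0.005, 450} = 2.586799.
Margin = t* × SE = 2.586799 × 0.012 = 0.03104.
CI: 0.095 ± 0.03104 → (0.064, 0.126).

(0.064, 0.126)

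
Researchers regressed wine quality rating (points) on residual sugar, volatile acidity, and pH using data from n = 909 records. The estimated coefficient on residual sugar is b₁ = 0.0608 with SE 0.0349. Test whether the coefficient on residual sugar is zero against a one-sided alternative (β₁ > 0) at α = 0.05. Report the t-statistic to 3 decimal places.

H₀: β₁ = 0 vs H₁: β₁ > 0.
t = (b₁ − β₁⁰)/SE = 0.0608 / 0.0349 = 1.742.
df = n − k − 1 = 909 − 3 − 1 = 905.
One-sided p ≈ 0.0409, which is < 0.05, so reject H₀.
There is evidence that the true slope on residual sugar is positive, holding the other predictors fixed.

t = 1.742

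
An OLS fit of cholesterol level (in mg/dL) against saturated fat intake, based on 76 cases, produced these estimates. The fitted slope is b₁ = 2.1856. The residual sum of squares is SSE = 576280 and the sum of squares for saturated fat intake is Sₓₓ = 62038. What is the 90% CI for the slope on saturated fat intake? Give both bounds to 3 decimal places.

(1.595, 2.776)

MSE = SSE/(n − 2) = 576280/74 = 7787.57.
SE(b₁) = √(MSE/Sₓₓ) = √(7787.57/62038) = 0.354301.
df = n − 2 = 74.
t* = t_{0.05, 74} = 1.665707.
Margin = t* × SE = 1.665707 × 0.354301 = 0.59016.
CI: 2.1856 ± 0.59016 → (1.595, 2.776).
With 90% confidence, each one-unit increase in saturated fat intake is associated with a change of between 1.595 and 2.776 mg/dL in cholesterol level.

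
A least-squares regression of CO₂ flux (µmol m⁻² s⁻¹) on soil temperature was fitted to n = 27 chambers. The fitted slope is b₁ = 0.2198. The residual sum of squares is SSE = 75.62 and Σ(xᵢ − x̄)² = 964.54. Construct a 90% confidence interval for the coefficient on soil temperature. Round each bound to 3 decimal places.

MSE = SSE/(n − 2) = 75.62/25 = 3.0248.
SE(b₁) = √(MSE/Sₓₓ) = √(3.0248/964.54) = 0.056.
df = n − 2 = 25.
t* = t_{0.05, 25} = 1.708141.
Margin = t* × SE = 1.708141 × 0.056 = 0.09566.
CI: 0.2198 ± 0.09566 → (0.124, 0.315).
With 90% confidence, each one-unit increase in soil temperature is associated with a change of between 0.124 and 0.315 µmol m⁻² s⁻¹ in CO₂ flux.

(0.124, 0.315)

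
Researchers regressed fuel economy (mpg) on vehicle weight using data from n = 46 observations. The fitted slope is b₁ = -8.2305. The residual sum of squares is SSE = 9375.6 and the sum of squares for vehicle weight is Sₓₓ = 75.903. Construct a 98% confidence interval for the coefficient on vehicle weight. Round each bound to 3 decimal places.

(-12.275, -4.186)

MSE = SSE/(n − 2) = 9375.6/44 = 213.082.
SE(b₁) = √(MSE/Sₓₓ) = √(213.082/75.903) = 1.6755.
df = n − 2 = 44.
t* = t_{0.01, 44} = 2.414134.
Margin = t* × SE = 2.414134 × 1.6755 = 4.04488.
CI: -8.2305 ± 4.04488 → (-12.275, -4.186).
With 98% confidence, each one-unit increase in vehicle weight is associated with a change of between -12.275 and -4.186 mpg in fuel economy.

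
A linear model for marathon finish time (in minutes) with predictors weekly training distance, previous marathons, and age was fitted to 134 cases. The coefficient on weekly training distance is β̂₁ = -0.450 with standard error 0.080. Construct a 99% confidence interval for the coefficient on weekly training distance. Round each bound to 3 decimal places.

(-0.659, -0.241)

df = n − k − 1 = 134 − 3 − 1 = 130.
t* = t_{0.005, 130} = 2.614177.
Margin = t* × SE = 2.614177 × 0.080 = 0.20913.
CI: -0.450 ± 0.20913 → (-0.659, -0.241).
With 99% confidence, each one-unit increase in weekly training distance is associated with a change of between -0.659 and -0.241 minutes in marathon finish time, holding the other predictors fixed.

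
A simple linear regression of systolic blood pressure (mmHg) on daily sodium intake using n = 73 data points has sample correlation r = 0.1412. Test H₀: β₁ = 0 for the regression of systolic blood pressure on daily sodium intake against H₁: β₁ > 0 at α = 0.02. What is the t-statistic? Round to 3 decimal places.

t = r·√(n − 2)/√(1 − r²) = 0.1412·√71/√0.980063 = 1.202.
df = n − 2 = 71.
One-sided p ≈ 0.1167, which is ≥ 0.02, so fail to reject H₀.
The data do not give significant evidence of a linear association between daily sodium intake and systolic blood pressure.

t = 1.202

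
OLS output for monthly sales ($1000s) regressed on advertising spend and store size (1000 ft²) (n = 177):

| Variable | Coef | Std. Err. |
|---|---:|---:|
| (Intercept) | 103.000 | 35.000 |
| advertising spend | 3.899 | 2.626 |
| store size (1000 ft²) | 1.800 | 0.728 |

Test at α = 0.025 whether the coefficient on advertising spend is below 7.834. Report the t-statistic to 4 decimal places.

Read off: b = 3.899, SE = 2.626 for advertising spend.
H₀: β₁ = 7.834 vs H₁: β₁ < 7.834.
t = (3.899 − 7.834) / 2.626 = -1.4985.
df = n − k − 1 = 177 − 2 − 1 = 174.
One-sided p ≈ 0.0679, which is ≥ 0.025, so fail to reject H₀.
The data do not give significant evidence that the true slope on advertising spend is below 7.834 $1000s per unit, holding the other predictors fixed.

t = -1.4985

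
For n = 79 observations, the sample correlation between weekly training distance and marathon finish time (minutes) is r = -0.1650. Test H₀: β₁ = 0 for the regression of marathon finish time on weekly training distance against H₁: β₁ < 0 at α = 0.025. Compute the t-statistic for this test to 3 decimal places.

t = -1.468

t = r·√(n − 2)/√(1 − r²) = -0.1650·√77/√0.972775 = -1.468.
df = n − 2 = 77.
One-sided p ≈ 0.0731, which is ≥ 0.025, so fail to reject H₀.
The data do not give significant evidence of a linear association between weekly training distance and marathon finish time.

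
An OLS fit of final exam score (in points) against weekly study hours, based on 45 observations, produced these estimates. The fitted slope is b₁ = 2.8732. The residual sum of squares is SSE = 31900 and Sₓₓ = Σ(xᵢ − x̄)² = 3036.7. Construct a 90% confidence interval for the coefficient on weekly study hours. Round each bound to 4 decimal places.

MSE = SSE/(n − 2) = 31900/43 = 741.86.
SE(b₁) = √(MSE/Sₓₓ) = √(741.86/3036.7) = 0.494265.
df = n − 2 = 43.
t* = t_{0.05, 43} = 1.681071.
Margin = t* × SE = 1.681071 × 0.494265 = 0.830895.
CI: 2.8732 ± 0.830895 → (2.0423, 3.7041).
With 90% confidence, each one-unit increase in weekly study hours is associated with a change of between 2.0423 and 3.7041 points in final exam score.

(2.0423, 3.7041)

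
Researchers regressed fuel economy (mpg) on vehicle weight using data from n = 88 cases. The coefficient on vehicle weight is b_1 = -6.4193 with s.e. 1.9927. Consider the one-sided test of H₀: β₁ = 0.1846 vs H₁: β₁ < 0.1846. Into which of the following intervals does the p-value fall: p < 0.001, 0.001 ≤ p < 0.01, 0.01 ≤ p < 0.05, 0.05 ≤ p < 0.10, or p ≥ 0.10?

p < 0.001

t = (-6.4193 − 0.1846) / 1.9927 = -3.314.
df = n − 2 = 88 − 2 = 86.
One-sided p = P(T_{86} < t) ≈ 0.0007.
So p < 0.001.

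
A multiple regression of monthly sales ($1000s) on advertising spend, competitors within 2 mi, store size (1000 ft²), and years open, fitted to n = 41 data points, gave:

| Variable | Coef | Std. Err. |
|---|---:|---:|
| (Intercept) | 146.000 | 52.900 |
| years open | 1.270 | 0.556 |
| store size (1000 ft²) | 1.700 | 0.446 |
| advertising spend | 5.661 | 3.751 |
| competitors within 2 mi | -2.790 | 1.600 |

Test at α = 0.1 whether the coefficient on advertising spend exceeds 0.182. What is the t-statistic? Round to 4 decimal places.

Read off: b = 5.661, SE = 3.751 for advertising spend.
H₀: β₁ = 0.182 vs H₁: β₁ > 0.182.
t = (5.661 − 0.182) / 3.751 = 1.4607.
df = n − k − 1 = 41 − 4 − 1 = 36.
One-sided p ≈ 0.0764, which is < 0.1, so reject H₀.
There is evidence that the true slope on advertising spend exceeds 0.182 $1000s per unit, holding the other predictors fixed.

t = 1.4607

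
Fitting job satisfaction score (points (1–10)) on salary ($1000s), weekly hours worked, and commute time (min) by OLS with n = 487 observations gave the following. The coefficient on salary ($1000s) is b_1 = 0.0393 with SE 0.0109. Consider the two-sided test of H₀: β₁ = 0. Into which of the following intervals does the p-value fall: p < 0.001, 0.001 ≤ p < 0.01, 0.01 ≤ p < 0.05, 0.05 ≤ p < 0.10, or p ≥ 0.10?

t = 0.0393 / 0.0109 = 3.606.
df = n − k − 1 = 487 − 3 − 1 = 483.
Two-sided p = 2·P(T_{483} > |t|) ≈ 0.0003.
So p < 0.001.

p < 0.001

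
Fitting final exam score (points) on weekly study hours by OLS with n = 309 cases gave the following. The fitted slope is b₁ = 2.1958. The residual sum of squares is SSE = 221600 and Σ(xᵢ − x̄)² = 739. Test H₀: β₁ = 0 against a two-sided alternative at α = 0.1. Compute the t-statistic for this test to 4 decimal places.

MSE = SSE/(n − 2) = 221600/307 = 721.824.
SE(b₁) = √(MSE/Sₓₓ) = √(721.824/739) = 0.988311.
t = 2.1958 / 0.988311 = 2.2218.
df = n − 2 = 307.
Two-sided p ≈ 0.0270, which is < 0.1, so reject H₀.
There is evidence that weekly study hours is associated with final exam score.

t = 2.2218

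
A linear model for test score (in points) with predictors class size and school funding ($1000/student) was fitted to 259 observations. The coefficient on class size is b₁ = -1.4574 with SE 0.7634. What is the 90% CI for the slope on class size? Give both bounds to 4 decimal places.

(-2.7176, -0.1972)

df = n − k − 1 = 259 − 2 − 1 = 256.
t* = t_{0.05, 256} = 1.650828.
Margin = t* × SE = 1.650828 × 0.7634 = 1.260242.
CI: -1.4574 ± 1.260242 → (-2.7176, -0.1972).
With 90% confidence, each one-unit increase in class size is associated with a change of between -2.7176 and -0.1972 points in test score, holding the other predictors fixed.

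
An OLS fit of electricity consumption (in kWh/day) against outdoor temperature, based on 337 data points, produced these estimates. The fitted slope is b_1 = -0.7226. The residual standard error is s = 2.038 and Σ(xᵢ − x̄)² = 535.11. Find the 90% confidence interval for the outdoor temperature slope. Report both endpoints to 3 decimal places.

(-0.868, -0.577)

SE(b_1) = s/√Sₓₓ = 2.038/√535.11 = 0.0881014.
df = n − 2 = 335.
t* = t_{0.05, 335} = 1.649415.
Margin = t* × SE = 1.649415 × 0.0881014 = 0.14532.
CI: -0.7226 ± 0.14532 → (-0.868, -0.577).
With 90% confidence, each one-unit increase in outdoor temperature is associated with a change of between -0.868 and -0.577 kWh/day in electricity consumption.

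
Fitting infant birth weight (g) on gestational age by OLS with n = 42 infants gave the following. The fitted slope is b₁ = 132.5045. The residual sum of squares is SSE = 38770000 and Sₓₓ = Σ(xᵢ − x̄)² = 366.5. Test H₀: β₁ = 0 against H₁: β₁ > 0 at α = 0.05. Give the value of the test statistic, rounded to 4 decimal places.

MSE = SSE/(n − 2) = 38770000/40 = 969250.
SE(b₁) = √(MSE/Sₓₓ) = √(969250/366.5) = 51.4258.
t = 132.5045 / 51.4258 = 2.5766.
df = n − 2 = 40.
One-sided p ≈ 0.0069, which is < 0.05, so reject H₀.
There is evidence that the true slope on gestational age is positive.

t = 2.5766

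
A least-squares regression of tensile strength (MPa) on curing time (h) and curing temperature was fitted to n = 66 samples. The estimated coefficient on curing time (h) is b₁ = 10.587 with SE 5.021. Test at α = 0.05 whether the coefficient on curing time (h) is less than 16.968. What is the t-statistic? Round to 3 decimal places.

H₀: β₁ = 16.968 vs H₁: β₁ < 16.968.
t = (b₁ − β₁⁰)/SE = (10.587 − 16.968) / 5.021 = -1.271.
df = n − k − 1 = 66 − 2 − 1 = 63.
One-sided p ≈ 0.1042, which is ≥ 0.05, so fail to reject H₀.
The data do not give significant evidence that the true slope on curing time (h) is below 16.968 MPa per unit, holding the other predictors fixed.

t = -1.271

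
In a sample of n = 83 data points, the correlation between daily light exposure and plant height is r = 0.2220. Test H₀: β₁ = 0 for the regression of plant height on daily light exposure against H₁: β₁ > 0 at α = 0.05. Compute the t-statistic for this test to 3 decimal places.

t = r·√(n − 2)/√(1 − r²) = 0.2220·√81/√0.950716 = 2.049.
df = n − 2 = 81.
One-sided p ≈ 0.0218, which is < 0.05, so reject H₀.
There is evidence of a linear association between daily light exposure and plant height.

t = 2.049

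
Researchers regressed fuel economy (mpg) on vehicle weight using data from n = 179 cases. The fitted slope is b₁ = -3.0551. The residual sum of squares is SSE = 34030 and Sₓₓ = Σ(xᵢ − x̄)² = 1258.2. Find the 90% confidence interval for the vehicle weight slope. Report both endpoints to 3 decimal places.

MSE = SSE/(n − 2) = 34030/177 = 192.26.
SE(b₁) = √(MSE/Sₓₓ) = √(192.26/1258.2) = 0.390903.
df = n − 2 = 177.
t* = t_{0.05, 177} = 1.653508.
Margin = t* × SE = 1.653508 × 0.390903 = 0.64636.
CI: -3.0551 ± 0.64636 → (-3.701, -2.409).
With 90% confidence, each one-unit increase in vehicle weight is associated with a change of between -3.701 and -2.409 mpg in fuel economy.

(-3.701, -2.409)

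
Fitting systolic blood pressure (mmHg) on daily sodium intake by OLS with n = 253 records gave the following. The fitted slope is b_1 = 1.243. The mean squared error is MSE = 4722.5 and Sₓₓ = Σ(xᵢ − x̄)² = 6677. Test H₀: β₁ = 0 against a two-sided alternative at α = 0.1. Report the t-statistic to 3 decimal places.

t = 1.478

SE(b_1) = √(MSE/Sₓₓ) = √(4722.5/6677) = 0.840999.
t = 1.243 / 0.840999 = 1.478.
df = n − 2 = 251.
Two-sided p ≈ 0.1407, which is ≥ 0.1, so fail to reject H₀.
The data do not give significant evidence of an association between daily sodium intake and systolic blood pressure.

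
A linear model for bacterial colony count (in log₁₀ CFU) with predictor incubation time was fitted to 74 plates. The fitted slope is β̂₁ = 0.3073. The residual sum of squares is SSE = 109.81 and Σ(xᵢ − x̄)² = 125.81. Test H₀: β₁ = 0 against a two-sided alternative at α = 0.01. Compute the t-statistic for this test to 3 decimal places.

MSE = SSE/(n − 2) = 109.81/72 = 1.52514.
SE(β̂₁) = √(MSE/Sₓₓ) = √(1.52514/125.81) = 0.110102.
t = 0.3073 / 0.110102 = 2.791.
df = n − 2 = 72.
Two-sided p ≈ 0.0067, which is < 0.01, so reject H₀.
There is evidence that incubation time is associated with bacterial colony count.

t = 2.791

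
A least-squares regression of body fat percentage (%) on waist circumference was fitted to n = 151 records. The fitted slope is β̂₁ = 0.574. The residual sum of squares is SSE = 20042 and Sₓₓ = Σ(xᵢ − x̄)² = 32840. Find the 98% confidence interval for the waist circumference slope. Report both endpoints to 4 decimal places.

MSE = SSE/(n − 2) = 20042/149 = 134.51.
SE(β̂₁) = √(MSE/Sₓₓ) = √(134.51/32840) = 0.0639994.
df = n − 2 = 149.
t* = t_{0.01, 149} = 2.351635.
Margin = t* × SE = 2.351635 × 0.0639994 = 0.150503.
CI: 0.574 ± 0.150503 → (0.4235, 0.7245).
With 98% confidence, each one-unit increase in waist circumference is associated with a change of between 0.4235 and 0.7245 % in body fat percentage.

(0.4235, 0.7245)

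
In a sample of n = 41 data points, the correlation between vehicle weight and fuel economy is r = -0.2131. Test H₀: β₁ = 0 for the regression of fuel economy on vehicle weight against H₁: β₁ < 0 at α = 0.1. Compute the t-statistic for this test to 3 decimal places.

t = r·√(n − 2)/√(1 − r²) = -0.2131·√39/√0.954588 = -1.362.
df = n − 2 = 39.
One-sided p ≈ 0.0905, which is < 0.1, so reject H₀.
There is evidence of a linear association between vehicle weight and fuel economy.

t = -1.362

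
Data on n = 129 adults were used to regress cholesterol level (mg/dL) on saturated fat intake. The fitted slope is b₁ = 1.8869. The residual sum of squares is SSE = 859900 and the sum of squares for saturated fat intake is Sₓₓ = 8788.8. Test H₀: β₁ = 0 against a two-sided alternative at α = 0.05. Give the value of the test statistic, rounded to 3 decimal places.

MSE = SSE/(n − 2) = 859900/127 = 6770.87.
SE(b₁) = √(MSE/Sₓₓ) = √(6770.87/8788.8) = 0.877723.
t = 1.8869 / 0.877723 = 2.150.
df = n − 2 = 127.
Two-sided p ≈ 0.0335, which is < 0.05, so reject H₀.
There is evidence that saturated fat intake is associated with cholesterol level.

t = 2.150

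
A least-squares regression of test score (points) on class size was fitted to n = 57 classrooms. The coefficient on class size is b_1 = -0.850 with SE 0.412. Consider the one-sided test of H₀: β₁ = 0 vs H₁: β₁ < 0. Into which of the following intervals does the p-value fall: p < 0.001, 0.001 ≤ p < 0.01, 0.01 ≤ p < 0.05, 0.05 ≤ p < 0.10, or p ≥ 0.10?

t = -0.850 / 0.412 = -2.063.
df = n − 2 = 57 − 2 = 55.
One-sided p = P(T_{55} < t) ≈ 0.0219.
So 0.01 ≤ p < 0.05.

0.01 ≤ p < 0.05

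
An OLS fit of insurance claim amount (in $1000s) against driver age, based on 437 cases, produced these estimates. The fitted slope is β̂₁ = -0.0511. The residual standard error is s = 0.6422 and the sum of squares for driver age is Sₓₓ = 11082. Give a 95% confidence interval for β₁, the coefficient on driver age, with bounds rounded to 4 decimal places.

SE(β̂₁) = s/√Sₓₓ = 0.6422/√11082 = 0.00610044.
df = n − 2 = 435.
t* = t_{0.025, 435} = 1.965432.
Margin = t* × SE = 1.965432 × 0.00610044 = 0.011990.
CI: -0.0511 ± 0.011990 → (-0.0631, -0.0391).
With 95% confidence, each one-unit increase in driver age is associated with a change of between -0.0631 and -0.0391 $1000s in insurance claim amount.

(-0.0631, -0.0391)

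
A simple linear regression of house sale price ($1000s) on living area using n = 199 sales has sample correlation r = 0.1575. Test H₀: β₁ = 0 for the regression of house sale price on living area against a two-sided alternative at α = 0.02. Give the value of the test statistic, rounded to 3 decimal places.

t = 2.239

t = r·√(n − 2)/√(1 − r²) = 0.1575·√197/√0.975194 = 2.239.
df = n − 2 = 197.
Two-sided p ≈ 0.0263, which is ≥ 0.02, so fail to reject H₀.
The data do not give significant evidence of a linear association between living area and house sale price.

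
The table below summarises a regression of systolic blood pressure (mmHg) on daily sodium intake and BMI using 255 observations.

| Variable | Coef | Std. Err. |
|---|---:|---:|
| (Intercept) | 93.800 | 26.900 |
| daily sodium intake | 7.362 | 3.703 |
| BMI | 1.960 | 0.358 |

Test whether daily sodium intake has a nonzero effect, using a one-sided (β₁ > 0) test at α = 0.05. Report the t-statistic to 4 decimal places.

Read off: b = 7.362, SE = 3.703 for daily sodium intake.
H₀: β₁ = 0 vs H₁: β₁ > 0.
t = 7.362 / 3.703 = 1.9881.
df = n − k − 1 = 255 − 2 − 1 = 252.
One-sided p ≈ 0.0239, which is < 0.05, so reject H₀.
There is evidence that the true slope on daily sodium intake is positive, holding the other predictors fixed.

t = 1.9881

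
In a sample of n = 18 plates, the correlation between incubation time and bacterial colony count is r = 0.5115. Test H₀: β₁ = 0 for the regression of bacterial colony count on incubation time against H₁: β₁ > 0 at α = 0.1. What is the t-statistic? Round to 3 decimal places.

t = 2.381

t = r·√(n − 2)/√(1 − r²) = 0.5115·√16/√0.738368 = 2.381.
df = n − 2 = 16.
One-sided p ≈ 0.0150, which is < 0.1, so reject H₀.
There is evidence of a linear association between incubation time and bacterial colony count.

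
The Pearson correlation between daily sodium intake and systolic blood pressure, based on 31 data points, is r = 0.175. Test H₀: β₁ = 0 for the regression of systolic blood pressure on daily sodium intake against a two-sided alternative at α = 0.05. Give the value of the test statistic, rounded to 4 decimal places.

t = 0.9572

t = r·√(n − 2)/√(1 − r²) = 0.175·√29/√0.969375 = 0.9572.
df = n − 2 = 29.
Two-sided p ≈ 0.3464, which is ≥ 0.05, so fail to reject H₀.
The data do not give significant evidence of a linear association between daily sodium intake and systolic blood pressure.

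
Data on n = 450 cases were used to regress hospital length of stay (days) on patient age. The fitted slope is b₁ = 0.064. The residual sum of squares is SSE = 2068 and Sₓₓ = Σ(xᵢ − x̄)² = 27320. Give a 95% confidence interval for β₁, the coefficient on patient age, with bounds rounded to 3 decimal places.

(0.038, 0.090)

MSE = SSE/(n − 2) = 2068/448 = 4.61607.
SE(b₁) = √(MSE/Sₓₓ) = √(4.61607/27320) = 0.0129986.
df = n − 2 = 448.
t* = t_{0.025, 448} = 1.965273.
Margin = t* × SE = 1.965273 × 0.0129986 = 0.02555.
CI: 0.064 ± 0.02555 → (0.038, 0.090).
With 95% confidence, each one-unit increase in patient age is associated with a change of between 0.038 and 0.090 days in hospital length of stay.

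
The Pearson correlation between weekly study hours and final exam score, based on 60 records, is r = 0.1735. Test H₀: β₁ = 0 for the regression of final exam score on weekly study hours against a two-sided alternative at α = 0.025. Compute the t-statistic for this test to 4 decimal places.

t = r·√(n − 2)/√(1 − r²) = 0.1735·√58/√0.969898 = 1.3417.
df = n − 2 = 58.
Two-sided p ≈ 0.1849, which is ≥ 0.025, so fail to reject H₀.
The data do not give significant evidence of a linear association between weekly study hours and final exam score.

t = 1.3417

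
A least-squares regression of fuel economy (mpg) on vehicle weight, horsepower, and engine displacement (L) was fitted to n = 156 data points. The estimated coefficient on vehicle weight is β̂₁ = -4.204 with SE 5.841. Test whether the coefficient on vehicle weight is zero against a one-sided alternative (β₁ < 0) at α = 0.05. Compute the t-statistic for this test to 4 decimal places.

H₀: β₁ = 0 vs H₁: β₁ < 0.
t = (β̂₁ − β₁⁰)/SE = -4.204 / 5.841 = -0.7197.
df = n − k − 1 = 156 − 3 − 1 = 152.
One-sided p ≈ 0.2364, which is ≥ 0.05, so fail to reject H₀.
The data do not give significant evidence that the true slope on vehicle weight is negative, holding the other predictors fixed.

t = -0.7197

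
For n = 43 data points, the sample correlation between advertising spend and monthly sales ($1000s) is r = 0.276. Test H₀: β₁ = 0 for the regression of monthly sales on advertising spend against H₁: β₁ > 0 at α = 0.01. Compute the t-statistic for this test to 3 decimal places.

t = r·√(n − 2)/√(1 − r²) = 0.276·√41/√0.923824 = 1.839.
df = n − 2 = 41.
One-sided p ≈ 0.0366, which is ≥ 0.01, so fail to reject H₀.
The data do not give significant evidence of a linear association between advertising spend and monthly sales.

t = 1.839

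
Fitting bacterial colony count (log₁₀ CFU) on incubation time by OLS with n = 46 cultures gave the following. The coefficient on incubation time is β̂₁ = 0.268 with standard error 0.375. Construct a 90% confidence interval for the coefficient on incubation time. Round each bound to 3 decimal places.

df = n − 2 = 46 − 2 = 44.
t* = t_{0.05, 44} = 1.68023.
Margin = t* × SE = 1.68023 × 0.375 = 0.63009.
CI: 0.268 ± 0.63009 → (-0.362, 0.898).
With 90% confidence, each one-unit increase in incubation time is associated with a change of between -0.362 and 0.898 log₁₀ CFU in bacterial colony count.

(-0.362, 0.898)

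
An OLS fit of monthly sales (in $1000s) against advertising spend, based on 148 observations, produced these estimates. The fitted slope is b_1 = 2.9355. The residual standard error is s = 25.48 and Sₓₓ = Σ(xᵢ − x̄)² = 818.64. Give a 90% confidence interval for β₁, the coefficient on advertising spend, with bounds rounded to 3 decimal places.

SE(b_1) = s/√Sₓₓ = 25.48/√818.64 = 0.890539.
df = n − 2 = 146.
t* = t_{0.05, 146} = 1.655357.
Margin = t* × SE = 1.655357 × 0.890539 = 1.47416.
CI: 2.9355 ± 1.47416 → (1.461, 4.410).
With 90% confidence, each one-unit increase in advertising spend is associated with a change of between 1.461 and 4.410 $1000s in monthly sales.

(1.461, 4.410)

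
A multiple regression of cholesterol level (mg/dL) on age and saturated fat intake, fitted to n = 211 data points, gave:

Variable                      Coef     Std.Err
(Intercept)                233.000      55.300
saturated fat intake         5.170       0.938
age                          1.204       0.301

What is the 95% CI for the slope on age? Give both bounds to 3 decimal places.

Read off: b = 1.204, SE = 0.301 for age.
df = n − k − 1 = 211 − 2 − 1 = 208.
t* = t_{0.025, 208} = 1.971435.
Margin = t* × SE = 1.971435 × 0.301 = 0.59340.
CI: 1.204 ± 0.59340 → (0.611, 1.797).

(0.611, 1.797)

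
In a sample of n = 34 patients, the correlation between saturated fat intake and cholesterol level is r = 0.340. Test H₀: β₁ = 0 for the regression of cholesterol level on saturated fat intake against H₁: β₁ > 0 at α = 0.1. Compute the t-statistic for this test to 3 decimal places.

t = r·√(n − 2)/√(1 − r²) = 0.340·√32/√0.8844 = 2.045.
df = n − 2 = 32.
One-sided p ≈ 0.0246, which is < 0.1, so reject H₀.
There is evidence of a linear association between saturated fat intake and cholesterol level.

t = 2.045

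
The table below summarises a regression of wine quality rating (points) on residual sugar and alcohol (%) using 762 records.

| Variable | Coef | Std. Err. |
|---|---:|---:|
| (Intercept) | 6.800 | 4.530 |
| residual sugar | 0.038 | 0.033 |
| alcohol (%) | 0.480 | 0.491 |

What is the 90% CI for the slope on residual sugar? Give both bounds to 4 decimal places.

Read off: b = 0.038, SE = 0.033 for residual sugar.
df = n − k − 1 = 762 − 2 − 1 = 759.
t* = t_{0.05, 759} = 1.646864.
Margin = t* × SE = 1.646864 × 0.033 = 0.054347.
CI: 0.038 ± 0.054347 → (-0.0163, 0.0923).

(-0.0163, 0.0923)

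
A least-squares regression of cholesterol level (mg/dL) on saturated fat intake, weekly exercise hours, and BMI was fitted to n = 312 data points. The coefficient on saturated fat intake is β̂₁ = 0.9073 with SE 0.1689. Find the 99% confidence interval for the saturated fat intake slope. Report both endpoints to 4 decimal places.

(0.4695, 1.3451)

df = n − k − 1 = 312 − 3 − 1 = 308.
t* = t_{0.005, 308} = 2.591886.
Margin = t* × SE = 2.591886 × 0.1689 = 0.437769.
CI: 0.9073 ± 0.437769 → (0.4695, 1.3451).
With 99% confidence, each one-unit increase in saturated fat intake is associated with a change of between 0.4695 and 1.3451 mg/dL in cholesterol level, holding the other predictors fixed.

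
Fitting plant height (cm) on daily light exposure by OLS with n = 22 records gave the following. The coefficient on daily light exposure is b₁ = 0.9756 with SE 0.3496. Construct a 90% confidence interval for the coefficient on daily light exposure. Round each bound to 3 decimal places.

df = n − 2 = 22 − 2 = 20.
t* = t_{0.05, 20} = 1.724718.
Margin = t* × SE = 1.724718 × 0.3496 = 0.60296.
CI: 0.9756 ± 0.60296 → (0.373, 1.579).
With 90% confidence, each one-unit increase in daily light exposure is associated with a change of between 0.373 and 1.579 cm in plant height.

(0.373, 1.579)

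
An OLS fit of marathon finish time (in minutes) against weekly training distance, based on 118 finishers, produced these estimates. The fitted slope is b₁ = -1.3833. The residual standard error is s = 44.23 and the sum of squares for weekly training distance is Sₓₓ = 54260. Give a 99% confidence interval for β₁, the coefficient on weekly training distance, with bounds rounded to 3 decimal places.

(-1.881, -0.886)

SE(b₁) = s/√Sₓₓ = 44.23/√54260 = 0.189879.
df = n − 2 = 116.
t* = t_{0.005, 116} = 2.618878.
Margin = t* × SE = 2.618878 × 0.189879 = 0.49727.
CI: -1.3833 ± 0.49727 → (-1.881, -0.886).
With 99% confidence, each one-unit increase in weekly training distance is associated with a change of between -1.881 and -0.886 minutes in marathon finish time.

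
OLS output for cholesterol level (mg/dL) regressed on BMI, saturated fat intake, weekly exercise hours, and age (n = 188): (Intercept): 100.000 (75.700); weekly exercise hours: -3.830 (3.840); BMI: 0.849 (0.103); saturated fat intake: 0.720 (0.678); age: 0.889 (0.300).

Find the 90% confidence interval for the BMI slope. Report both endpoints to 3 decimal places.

Read off: b = 0.849, SE = 0.103 for BMI.
df = n − k − 1 = 188 − 4 − 1 = 183.
t* = t_{0.05, 183} = 1.653223.
Margin = t* × SE = 1.653223 × 0.103 = 0.17028.
CI: 0.849 ± 0.17028 → (0.679, 1.019).

(0.679, 1.019)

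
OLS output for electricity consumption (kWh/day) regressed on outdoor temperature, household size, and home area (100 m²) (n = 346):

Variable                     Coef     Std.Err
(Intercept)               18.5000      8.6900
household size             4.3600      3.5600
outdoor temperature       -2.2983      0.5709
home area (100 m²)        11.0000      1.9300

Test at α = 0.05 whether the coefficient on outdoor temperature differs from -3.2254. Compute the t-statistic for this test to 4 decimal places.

t = 1.6239

Read off: b = -2.2983, SE = 0.5709 for outdoor temperature.
H₀: β₁ = -3.2254 vs H₁: β₁ ≠ -3.2254.
t = (-2.2983 − (-3.2254)) / 0.5709 = 1.6239.
df = n − k − 1 = 346 − 3 − 1 = 342.
Two-sided p ≈ 0.1053, which is ≥ 0.05, so fail to reject H₀.
The data are consistent with a true slope of -3.2254 kWh/day per unit of outdoor temperature, holding the other predictors fixed.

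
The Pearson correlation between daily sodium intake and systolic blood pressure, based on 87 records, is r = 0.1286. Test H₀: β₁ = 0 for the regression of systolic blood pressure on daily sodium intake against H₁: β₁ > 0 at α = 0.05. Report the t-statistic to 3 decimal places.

t = 1.196

t = r·√(n − 2)/√(1 − r²) = 0.1286·√85/√0.983462 = 1.196.
df = n − 2 = 85.
One-sided p ≈ 0.1176, which is ≥ 0.05, so fail to reject H₀.
The data do not give significant evidence of a linear association between daily sodium intake and systolic blood pressure.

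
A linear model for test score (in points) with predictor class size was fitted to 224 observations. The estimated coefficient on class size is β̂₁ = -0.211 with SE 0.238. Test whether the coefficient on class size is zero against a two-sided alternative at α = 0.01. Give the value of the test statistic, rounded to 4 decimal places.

t = -0.8866

H₀: β₁ = 0 vs H₁: β₁ ≠ 0.
t = (β̂₁ − β₁⁰)/SE = -0.211 / 0.238 = -0.8866.
df = n − 2 = 224 − 2 = 222.
Two-sided p ≈ 0.3763, which is ≥ 0.01, so fail to reject H₀.
The data do not give significant evidence of an association between class size and test score.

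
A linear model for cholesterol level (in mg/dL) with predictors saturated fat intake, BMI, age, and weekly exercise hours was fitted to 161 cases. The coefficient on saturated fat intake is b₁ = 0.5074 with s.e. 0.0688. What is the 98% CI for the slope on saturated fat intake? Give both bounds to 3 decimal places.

(0.346, 0.669)

df = n − k − 1 = 161 − 4 − 1 = 156.
t* = t_{0.01, 156} = 2.350489.
Margin = t* × SE = 2.350489 × 0.0688 = 0.16171.
CI: 0.5074 ± 0.16171 → (0.346, 0.669).
With 98% confidence, each one-unit increase in saturated fat intake is associated with a change of between 0.346 and 0.669 mg/dL in cholesterol level, holding the other predictors fixed.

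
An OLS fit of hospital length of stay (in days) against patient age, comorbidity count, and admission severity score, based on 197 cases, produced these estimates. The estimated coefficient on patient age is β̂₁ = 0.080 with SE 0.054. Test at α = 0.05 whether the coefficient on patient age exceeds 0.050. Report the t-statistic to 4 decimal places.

t = 0.5556

H₀: β₁ = 0.050 vs H₁: β₁ > 0.050.
t = (β̂₁ − β₁⁰)/SE = (0.080 − 0.050) / 0.054 = 0.5556.
df = n − k − 1 = 197 − 3 − 1 = 193.
One-sided p ≈ 0.2896, which is ≥ 0.05, so fail to reject H₀.
The data do not give significant evidence that the true slope on patient age exceeds 0.050 days per unit, holding the other predictors fixed.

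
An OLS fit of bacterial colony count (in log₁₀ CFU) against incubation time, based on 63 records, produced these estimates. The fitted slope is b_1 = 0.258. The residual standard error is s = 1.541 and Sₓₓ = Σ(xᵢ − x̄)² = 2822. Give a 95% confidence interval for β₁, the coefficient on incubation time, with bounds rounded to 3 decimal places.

(0.200, 0.316)

SE(b_1) = s/√Sₓₓ = 1.541/√2822 = 0.0290084.
df = n − 2 = 61.
t* = t_{0.025, 61} = 1.999624.
Margin = t* × SE = 1.999624 × 0.0290084 = 0.05801.
CI: 0.258 ± 0.05801 → (0.200, 0.316).
With 95% confidence, each one-unit increase in incubation time is associated with a change of between 0.200 and 0.316 log₁₀ CFU in bacterial colony count.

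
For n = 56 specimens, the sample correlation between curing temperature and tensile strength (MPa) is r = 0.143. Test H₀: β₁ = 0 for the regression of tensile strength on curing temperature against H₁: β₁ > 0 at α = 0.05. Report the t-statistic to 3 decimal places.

t = r·√(n − 2)/√(1 − r²) = 0.143·√54/√0.979551 = 1.062.
df = n − 2 = 54.
One-sided p ≈ 0.1465, which is ≥ 0.05, so fail to reject H₀.
The data do not give significant evidence of a linear association between curing temperature and tensile strength.

t = 1.062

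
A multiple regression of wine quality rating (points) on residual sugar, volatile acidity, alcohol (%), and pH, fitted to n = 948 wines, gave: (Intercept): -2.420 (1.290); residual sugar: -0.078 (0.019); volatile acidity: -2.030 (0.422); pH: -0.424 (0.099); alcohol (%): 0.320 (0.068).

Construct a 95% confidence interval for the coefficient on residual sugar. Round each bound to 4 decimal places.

Read off: b = -0.078, SE = 0.019 for residual sugar.
df = n − k − 1 = 948 − 4 − 1 = 943.
t* = t_{0.025, 943} = 1.962483.
Margin = t* × SE = 1.962483 × 0.019 = 0.037287.
CI: -0.078 ± 0.037287 → (-0.1153, -0.0407).

(-0.1153, -0.0407)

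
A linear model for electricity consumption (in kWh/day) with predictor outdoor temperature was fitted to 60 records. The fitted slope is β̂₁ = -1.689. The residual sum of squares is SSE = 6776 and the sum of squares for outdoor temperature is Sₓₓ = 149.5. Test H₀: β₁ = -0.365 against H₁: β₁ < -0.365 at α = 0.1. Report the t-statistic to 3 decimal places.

t = -1.498

MSE = SSE/(n − 2) = 6776/58 = 116.828.
SE(β̂₁) = √(MSE/Sₓₓ) = √(116.828/149.5) = 0.884.
t = (-1.689 − (-0.365)) / 0.884 = -1.498.
df = n − 2 = 58.
One-sided p ≈ 0.0698, which is < 0.1, so reject H₀.
There is evidence that the true slope on outdoor temperature is below -0.365 kWh/day per unit.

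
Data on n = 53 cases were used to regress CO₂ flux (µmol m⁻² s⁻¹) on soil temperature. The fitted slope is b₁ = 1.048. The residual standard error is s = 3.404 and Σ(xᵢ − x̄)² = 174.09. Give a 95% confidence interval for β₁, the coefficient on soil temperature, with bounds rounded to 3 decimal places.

(0.530, 1.566)

SE(b₁) = s/√Sₓₓ = 3.404/√174.09 = 0.25799.
df = n − 2 = 51.
t* = t_{0.025, 51} = 2.007584.
Margin = t* × SE = 2.007584 × 0.25799 = 0.51794.
CI: 1.048 ± 0.51794 → (0.530, 1.566).
With 95% confidence, each one-unit increase in soil temperature is associated with a change of between 0.530 and 1.566 µmol m⁻² s⁻¹ in CO₂ flux.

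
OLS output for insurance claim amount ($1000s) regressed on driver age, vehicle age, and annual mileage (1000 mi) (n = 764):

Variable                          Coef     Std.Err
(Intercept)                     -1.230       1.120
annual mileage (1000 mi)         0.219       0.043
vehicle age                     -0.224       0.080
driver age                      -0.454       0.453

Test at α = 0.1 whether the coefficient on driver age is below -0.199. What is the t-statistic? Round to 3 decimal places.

t = -0.563

Read off: b = -0.454, SE = 0.453 for driver age.
H₀: β₁ = -0.199 vs H₁: β₁ < -0.199.
t = (-0.454 − (-0.199)) / 0.453 = -0.563.
df = n − k − 1 = 764 − 3 − 1 = 760.
One-sided p ≈ 0.2868, which is ≥ 0.1, so fail to reject H₀.
The data do not give significant evidence that the true slope on driver age is below -0.199 $1000s per unit, holding the other predictors fixed.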